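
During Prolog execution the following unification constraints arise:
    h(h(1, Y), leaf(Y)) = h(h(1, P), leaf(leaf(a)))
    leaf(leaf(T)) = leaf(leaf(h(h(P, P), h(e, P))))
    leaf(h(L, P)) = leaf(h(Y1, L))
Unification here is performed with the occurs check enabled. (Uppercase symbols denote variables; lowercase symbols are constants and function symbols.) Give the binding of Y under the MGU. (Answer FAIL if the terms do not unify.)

Decompose h/2: h(1, Y) = h(1, P),  leaf(Y) = leaf(leaf(a)).
Decompose h/2: 1 = 1,  Y = P.
Delete trivial equation 1 = 1.
Bind Y := P; substituting into the one remaining equation that mentions Y gives: leaf(P) = leaf(leaf(a)).
Decompose leaf/1: P = leaf(a).
Bind P := leaf(a); substituting into the remaining equations gives: leaf(leaf(T)) = leaf(leaf(h(h(leaf(a), leaf(a)), h(e, leaf(a))))),  leaf(h(L, leaf(a))) = leaf(h(Y1, L)). Substituting into the earlier binding gives Y := leaf(a).
Decompose leaf/1: leaf(T) = leaf(h(h(leaf(a), leaf(a)), h(e, leaf(a)))).
Decompose leaf/1: T = h(h(leaf(a), leaf(a)), h(e, leaf(a))).
Bind T := h(h(leaf(a), leaf(a)), h(e, leaf(a))); no other remaining equation mentions T.
Decompose leaf/1: h(L, leaf(a)) = h(Y1, L).
Decompose h/2: L = Y1,  leaf(a) = L.
Bind L := Y1; substituting into the remaining equation gives: leaf(a) = Y1.
Bind Y1 := leaf(a). Substituting into the earlier binding gives L := leaf(a).
MGU = { Y = leaf(a), P = leaf(a), T = h(h(leaf(a), leaf(a)), h(e, leaf(a))), L = leaf(a), Y1 = leaf(a) }, so Y = leaf(a).

leaf(a)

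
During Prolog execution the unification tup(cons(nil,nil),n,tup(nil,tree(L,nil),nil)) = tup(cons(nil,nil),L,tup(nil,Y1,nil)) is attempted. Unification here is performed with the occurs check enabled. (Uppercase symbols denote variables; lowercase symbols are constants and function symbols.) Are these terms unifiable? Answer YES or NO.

YES

Decompose tup/3: cons(nil,nil) = cons(nil,nil),  n = L,  tup(nil,tree(L,nil),nil) = tup(nil,Y1,nil).
Delete trivial equation cons(nil,nil) = cons(nil,nil).
Bind L := n; substituting into the remaining equation gives: tup(nil,tree(n,nil),nil) = tup(nil,Y1,nil).
Decompose tup/3: nil = nil,  tree(n,nil) = Y1,  nil = nil.
Delete trivial equation nil = nil.
Bind Y1 := tree(n,nil); no other remaining equation mentions Y1.
Delete trivial equation nil = nil.
No equations remain and no clash or occurs-check failure arose, so a unifier exists.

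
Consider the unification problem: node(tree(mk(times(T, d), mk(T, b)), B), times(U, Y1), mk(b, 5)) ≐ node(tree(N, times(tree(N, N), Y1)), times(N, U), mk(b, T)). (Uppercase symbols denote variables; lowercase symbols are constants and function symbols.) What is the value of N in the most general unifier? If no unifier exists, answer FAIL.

mk(times(5, d), mk(5, b))

Decompose node/3: tree(mk(times(T, d), mk(T, b)), B) ≐ tree(N, times(tree(N, N), Y1)),  times(U, Y1) ≐ times(N, U),  mk(b, 5) ≐ mk(b, T).
Decompose tree/2: mk(times(T, d), mk(T, b)) ≐ N,  B ≐ times(tree(N, N), Y1).
Bind N := mk(times(T, d), mk(T, b)); substituting into the 2 remaining equations that mention N gives: B ≐ times(tree(mk(times(T, d), mk(T, b)), mk(times(T, d), mk(T, b))), Y1),  times(U, Y1) ≐ times(mk(times(T, d), mk(T, b)), U).
Bind B := times(tree(mk(times(T, d), mk(T, b)), mk(times(T, d), mk(T, b))), Y1); no other remaining equation mentions B.
Decompose times/2: U ≐ mk(times(T, d), mk(T, b)),  Y1 ≐ U.
Bind U := mk(times(T, d), mk(T, b)); substituting into the one remaining equation that mentions U gives: Y1 ≐ mk(times(T, d), mk(T, b)).
Bind Y1 := mk(times(T, d), mk(T, b)); no other remaining equation mentions Y1. Substituting into the earlier binding gives B := times(tree(mk(times(T, d), mk(T, b)), mk(times(T, d), mk(T, b))), mk(times(T, d), mk(T, b))).
Decompose mk/2: b ≐ b,  5 ≐ T.
Delete trivial equation b ≐ b.
Bind T := 5. Substituting into the earlier bindings gives N := mk(times(5, d), mk(5, b)), B := times(tree(mk(times(5, d), mk(5, b)), mk(times(5, d), mk(5, b))), mk(times(5, d), mk(5, b))), U := mk(times(5, d), mk(5, b)), Y1 := mk(times(5, d), mk(5, b)).
MGU = { N -> mk(times(5, d), mk(5, b)), B -> times(tree(mk(times(5, d), mk(5, b)), mk(times(5, d), mk(5, b))), mk(times(5, d), mk(5, b))), U -> mk(times(5, d), mk(5, b)), Y1 -> mk(times(5, d), mk(5, b)), T -> 5 }, so N -> mk(times(5, d), mk(5, b)).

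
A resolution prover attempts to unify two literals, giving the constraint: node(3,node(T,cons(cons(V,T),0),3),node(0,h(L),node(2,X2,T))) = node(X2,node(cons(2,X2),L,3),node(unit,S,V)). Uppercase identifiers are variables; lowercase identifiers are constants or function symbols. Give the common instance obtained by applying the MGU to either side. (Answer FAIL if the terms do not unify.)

Decompose node/3: 3 = X2,  node(T,cons(cons(V,T),0),3) = node(cons(2,X2),L,3),  node(0,h(L),node(2,X2,T)) = node(unit,S,V).
Bind X2 := 3; substituting into the remaining equations gives: node(T,cons(cons(V,T),0),3) = node(cons(2,3),L,3),  node(0,h(L),node(2,3,T)) = node(unit,S,V).
Decompose node/3: T = cons(2,3),  cons(cons(V,T),0) = L,  3 = 3.
Bind T := cons(2,3); substituting into the 2 remaining equations that mention T gives: cons(cons(V,cons(2,3)),0) = L,  node(0,h(L),node(2,3,cons(2,3))) = node(unit,S,V).
Bind L := cons(cons(V,cons(2,3)),0); substituting into the one remaining equation that mentions L gives: node(0,h(cons(cons(V,cons(2,3)),0)),node(2,3,cons(2,3))) = node(unit,S,V).
Delete trivial equation 3 = 3.
Decompose node/3: 0 = unit,  h(cons(cons(V,cons(2,3)),0)) = S,  node(2,3,cons(2,3)) = V.
Clash: constants 0 and unit differ; no unifier exists.

FAIL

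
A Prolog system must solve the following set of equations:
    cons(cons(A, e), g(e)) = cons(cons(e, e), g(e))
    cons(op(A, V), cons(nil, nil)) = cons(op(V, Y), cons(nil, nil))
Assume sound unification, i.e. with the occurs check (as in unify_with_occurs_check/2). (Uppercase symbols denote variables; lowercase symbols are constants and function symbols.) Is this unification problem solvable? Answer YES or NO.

YES

Decompose cons/2: cons(A, e) = cons(e, e),  g(e) = g(e).
Decompose cons/2: A = e,  e = e.
Bind A := e; substituting into the one remaining equation that mentions A gives: cons(op(e, V), cons(nil, nil)) = cons(op(V, Y), cons(nil, nil)).
Delete trivial equation e = e.
Delete trivial equation g(e) = g(e).
Decompose cons/2: op(e, V) = op(V, Y),  cons(nil, nil) = cons(nil, nil).
Decompose op/2: e = V,  V = Y.
Bind V := e; substituting into the one remaining equation that mentions V gives: e = Y.
Bind Y := e; no other remaining equation mentions Y.
Delete trivial equation cons(nil, nil) = cons(nil, nil).
No equations remain and no clash or occurs-check failure arose, so a unifier exists.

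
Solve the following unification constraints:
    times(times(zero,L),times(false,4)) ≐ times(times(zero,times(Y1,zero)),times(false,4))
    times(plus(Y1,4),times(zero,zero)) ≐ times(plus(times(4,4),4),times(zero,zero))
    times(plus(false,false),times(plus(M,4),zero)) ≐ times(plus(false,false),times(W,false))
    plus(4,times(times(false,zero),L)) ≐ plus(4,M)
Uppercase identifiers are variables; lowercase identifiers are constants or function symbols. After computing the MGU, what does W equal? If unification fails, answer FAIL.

Decompose times/2: times(zero,L) ≐ times(zero,times(Y1,zero)),  times(false,4) ≐ times(false,4).
Decompose times/2: zero ≐ zero,  L ≐ times(Y1,zero).
Delete trivial equation zero ≐ zero.
Bind L := times(Y1,zero); substituting into the one remaining equation that mentions L gives: plus(4,times(times(false,zero),times(Y1,zero))) ≐ plus(4,M).
Delete trivial equation times(false,4) ≐ times(false,4).
Decompose times/2: plus(Y1,4) ≐ plus(times(4,4),4),  times(zero,zero) ≐ times(zero,zero).
Decompose plus/2: Y1 ≐ times(4,4),  4 ≐ 4.
Bind Y1 := times(4,4); substituting into the one remaining equation that mentions Y1 gives: plus(4,times(times(false,zero),times(times(4,4),zero))) ≐ plus(4,M). Substituting into the earlier binding gives L := times(times(4,4),zero).
Delete trivial equation 4 ≐ 4.
Delete trivial equation times(zero,zero) ≐ times(zero,zero).
Decompose times/2: plus(false,false) ≐ plus(false,false),  times(plus(M,4),zero) ≐ times(W,false).
Delete trivial equation plus(false,false) ≐ plus(false,false).
Decompose times/2: plus(M,4) ≐ W,  zero ≐ false.
Bind W := plus(M,4); no other remaining equation mentions W.
Clash: constants zero and false differ; no unifier exists.

FAIL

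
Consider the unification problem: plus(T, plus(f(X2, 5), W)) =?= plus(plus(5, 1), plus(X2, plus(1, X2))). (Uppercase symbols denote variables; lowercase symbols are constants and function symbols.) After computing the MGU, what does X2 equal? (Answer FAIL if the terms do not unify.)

Decompose plus/2: T =?= plus(5, 1),  plus(f(X2, 5), W) =?= plus(X2, plus(1, X2)).
Bind T := plus(5, 1); no other remaining equation mentions T.
Decompose plus/2: f(X2, 5) =?= X2,  W =?= plus(1, X2).
Occurs check fails: X2 occurs in f(X2, 5); the equation X2 =?= f(X2, 5) has no finite solution.

FAIL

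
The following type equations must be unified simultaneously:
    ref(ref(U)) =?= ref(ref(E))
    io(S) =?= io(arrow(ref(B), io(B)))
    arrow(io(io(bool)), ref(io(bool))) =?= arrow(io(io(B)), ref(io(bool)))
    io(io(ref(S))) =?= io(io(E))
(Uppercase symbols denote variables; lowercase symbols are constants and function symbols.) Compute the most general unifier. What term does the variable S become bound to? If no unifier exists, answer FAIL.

Decompose ref/1: ref(U) =?= ref(E).
Decompose ref/1: U =?= E.
Bind U := E; no other remaining equation mentions U.
Decompose io/1: S =?= arrow(ref(B), io(B)).
Bind S := arrow(ref(B), io(B)); substituting into the one remaining equation that mentions S gives: io(io(ref(arrow(ref(B), io(B))))) =?= io(io(E)).
Decompose arrow/2: io(io(bool)) =?= io(io(B)),  ref(io(bool)) =?= ref(io(bool)).
Decompose io/1: io(bool) =?= io(B).
Decompose io/1: bool =?= B.
Bind B := bool; substituting into the one remaining equation that mentions B gives: io(io(ref(arrow(ref(bool), io(bool))))) =?= io(io(E)). Substituting into the earlier binding gives S := arrow(ref(bool), io(bool)).
Delete trivial equation ref(io(bool)) =?= ref(io(bool)).
Decompose io/1: io(ref(arrow(ref(bool), io(bool)))) =?= io(E).
Decompose io/1: ref(arrow(ref(bool), io(bool))) =?= E.
Bind E := ref(arrow(ref(bool), io(bool))). Substituting into the earlier binding gives U := ref(arrow(ref(bool), io(bool))).
MGU = { U ↦ ref(arrow(ref(bool), io(bool))), S ↦ arrow(ref(bool), io(bool)), B ↦ bool, E ↦ ref(arrow(ref(bool), io(bool))) }, so S ↦ arrow(ref(bool), io(bool)).

arrow(ref(bool), io(bool))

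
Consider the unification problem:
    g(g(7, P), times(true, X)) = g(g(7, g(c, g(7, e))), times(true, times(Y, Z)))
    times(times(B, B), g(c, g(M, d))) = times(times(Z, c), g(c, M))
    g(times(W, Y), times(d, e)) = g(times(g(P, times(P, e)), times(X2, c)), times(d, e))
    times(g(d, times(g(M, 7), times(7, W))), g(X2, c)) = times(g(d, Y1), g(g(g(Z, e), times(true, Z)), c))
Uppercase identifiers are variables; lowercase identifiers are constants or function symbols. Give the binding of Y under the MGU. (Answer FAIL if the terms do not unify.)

Decompose g/2: g(7, P) = g(7, g(c, g(7, e))),  times(true, X) = times(true, times(Y, Z)).
Decompose g/2: 7 = 7,  P = g(c, g(7, e)).
Delete trivial equation 7 = 7.
Bind P := g(c, g(7, e)); substituting into the one remaining equation that mentions P gives: g(times(W, Y), times(d, e)) = g(times(g(g(c, g(7, e)), times(g(c, g(7, e)), e)), times(X2, c)), times(d, e)).
Decompose times/2: true = true,  X = times(Y, Z).
Delete trivial equation true = true.
Bind X := times(Y, Z); no other remaining equation mentions X.
Decompose times/2: times(B, B) = times(Z, c),  g(c, g(M, d)) = g(c, M).
Decompose times/2: B = Z,  B = c.
Bind B := Z; substituting into the one remaining equation that mentions B gives: Z = c.
Bind Z := c; substituting into the one remaining equation that mentions Z gives: times(g(d, times(g(M, 7), times(7, W))), g(X2, c)) = times(g(d, Y1), g(g(g(c, e), times(true, c)), c)). Substituting into the earlier bindings gives X := times(Y, c), B := c.
Decompose g/2: c = c,  g(M, d) = M.
Delete trivial equation c = c.
Occurs check fails: M occurs in g(M, d); the equation M = g(M, d) has no finite solution.

FAIL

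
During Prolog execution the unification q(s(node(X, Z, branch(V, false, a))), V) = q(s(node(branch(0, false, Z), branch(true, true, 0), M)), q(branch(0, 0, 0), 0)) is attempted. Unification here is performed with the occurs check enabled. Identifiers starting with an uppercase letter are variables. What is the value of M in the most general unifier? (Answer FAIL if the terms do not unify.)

Decompose q/2: s(node(X, Z, branch(V, false, a))) = s(node(branch(0, false, Z), branch(true, true, 0), M)),  V = q(branch(0, 0, 0), 0).
Decompose s/1: node(X, Z, branch(V, false, a)) = node(branch(0, false, Z), branch(true, true, 0), M).
Decompose node/3: X = branch(0, false, Z),  Z = branch(true, true, 0),  branch(V, false, a) = M.
Bind X := branch(0, false, Z); no other remaining equation mentions X.
Bind Z := branch(true, true, 0); no other remaining equation mentions Z. Substituting into the earlier binding gives X := branch(0, false, branch(true, true, 0)).
Bind M := branch(V, false, a); no other remaining equation mentions M.
Bind V := q(branch(0, 0, 0), 0). Substituting into the earlier binding gives M := branch(q(branch(0, 0, 0), 0), false, a).
MGU = { X ↦ branch(0, false, branch(true, true, 0)), Z ↦ branch(true, true, 0), M ↦ branch(q(branch(0, 0, 0), 0), false, a), V ↦ q(branch(0, 0, 0), 0) }, so M ↦ branch(q(branch(0, 0, 0), 0), false, a).

branch(q(branch(0, 0, 0), 0), false, a)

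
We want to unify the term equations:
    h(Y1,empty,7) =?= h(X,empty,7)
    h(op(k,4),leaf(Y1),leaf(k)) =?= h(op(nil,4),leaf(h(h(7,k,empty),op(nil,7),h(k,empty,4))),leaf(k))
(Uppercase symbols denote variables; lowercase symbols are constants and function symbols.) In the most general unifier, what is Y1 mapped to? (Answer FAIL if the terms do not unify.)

Decompose h/3: Y1 =?= X,  empty =?= empty,  7 =?= 7.
Bind Y1 := X; substituting into the one remaining equation that mentions Y1 gives: h(op(k,4),leaf(X),leaf(k)) =?= h(op(nil,4),leaf(h(h(7,k,empty),op(nil,7),h(k,empty,4))),leaf(k)).
Delete trivial equation empty =?= empty.
Delete trivial equation 7 =?= 7.
Decompose h/3: op(k,4) =?= op(nil,4),  leaf(X) =?= leaf(h(h(7,k,empty),op(nil,7),h(k,empty,4))),  leaf(k) =?= leaf(k).
Decompose op/2: k =?= nil,  4 =?= 4.
Clash: constants k and nil differ; no unifier exists.

FAIL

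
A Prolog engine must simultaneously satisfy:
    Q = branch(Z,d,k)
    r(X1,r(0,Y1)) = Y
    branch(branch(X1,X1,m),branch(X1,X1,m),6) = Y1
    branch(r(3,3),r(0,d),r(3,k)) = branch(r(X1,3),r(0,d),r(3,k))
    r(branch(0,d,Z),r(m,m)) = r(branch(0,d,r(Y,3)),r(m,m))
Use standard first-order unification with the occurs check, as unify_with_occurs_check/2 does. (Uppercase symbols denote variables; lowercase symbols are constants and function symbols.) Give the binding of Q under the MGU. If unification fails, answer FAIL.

Bind Q := branch(Z,d,k); no other remaining equation mentions Q.
Bind Y := r(X1,r(0,Y1)); substituting into the one remaining equation that mentions Y gives: r(branch(0,d,Z),r(m,m)) = r(branch(0,d,r(r(X1,r(0,Y1)),3)),r(m,m)).
Bind Y1 := branch(branch(X1,X1,m),branch(X1,X1,m),6); substituting into the one remaining equation that mentions Y1 gives: r(branch(0,d,Z),r(m,m)) = r(branch(0,d,r(r(X1,r(0,branch(branch(X1,X1,m),branch(X1,X1,m),6))),3)),r(m,m)). Substituting into the earlier binding gives Y := r(X1,r(0,branch(branch(X1,X1,m),branch(X1,X1,m),6))).
Decompose branch/3: r(3,3) = r(X1,3),  r(0,d) = r(0,d),  r(3,k) = r(3,k).
Decompose r/2: 3 = X1,  3 = 3.
Bind X1 := 3; substituting into the one remaining equation that mentions X1 gives: r(branch(0,d,Z),r(m,m)) = r(branch(0,d,r(r(3,r(0,branch(branch(3,3,m),branch(3,3,m),6))),3)),r(m,m)). Substituting into the earlier bindings gives Y := r(3,r(0,branch(branch(3,3,m),branch(3,3,m),6))), Y1 := branch(branch(3,3,m),branch(3,3,m),6).
Delete trivial equation 3 = 3.
Delete trivial equation r(0,d) = r(0,d).
Delete trivial equation r(3,k) = r(3,k).
Decompose r/2: branch(0,d,Z) = branch(0,d,r(r(3,r(0,branch(branch(3,3,m),branch(3,3,m),6))),3)),  r(m,m) = r(m,m).
Decompose branch/3: 0 = 0,  d = d,  Z = r(r(3,r(0,branch(branch(3,3,m),branch(3,3,m),6))),3).
Delete trivial equation 0 = 0.
Delete trivial equation d = d.
Bind Z := r(r(3,r(0,branch(branch(3,3,m),branch(3,3,m),6))),3); no other remaining equation mentions Z. Substituting into the earlier binding gives Q := branch(r(r(3,r(0,branch(branch(3,3,m),branch(3,3,m),6))),3),d,k).
Delete trivial equation r(m,m) = r(m,m).
MGU = { Q ↦ branch(r(r(3,r(0,branch(branch(3,3,m),branch(3,3,m),6))),3),d,k), Y ↦ r(3,r(0,branch(branch(3,3,m),branch(3,3,m),6))), Y1 ↦ branch(branch(3,3,m),branch(3,3,m),6), X1 ↦ 3, Z ↦ r(r(3,r(0,branch(branch(3,3,m),branch(3,3,m),6))),3) }, so Q ↦ branch(r(r(3,r(0,branch(branch(3,3,m),branch(3,3,m),6))),3),d,k).

branch(r(r(3,r(0,branch(branch(3,3,m),branch(3,3,m),6))),3),d,k)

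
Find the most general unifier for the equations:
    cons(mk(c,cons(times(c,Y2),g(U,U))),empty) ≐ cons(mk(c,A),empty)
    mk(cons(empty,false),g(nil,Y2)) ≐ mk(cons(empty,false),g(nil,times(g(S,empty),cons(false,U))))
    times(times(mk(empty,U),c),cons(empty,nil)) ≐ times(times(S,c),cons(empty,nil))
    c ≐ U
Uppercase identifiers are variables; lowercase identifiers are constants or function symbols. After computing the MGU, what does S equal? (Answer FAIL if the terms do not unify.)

mk(empty,c)

Decompose cons/2: mk(c,cons(times(c,Y2),g(U,U))) ≐ mk(c,A),  empty ≐ empty.
Decompose mk/2: c ≐ c,  cons(times(c,Y2),g(U,U)) ≐ A.
Delete trivial equation c ≐ c.
Bind A := cons(times(c,Y2),g(U,U)); no other remaining equation mentions A.
Delete trivial equation empty ≐ empty.
Decompose mk/2: cons(empty,false) ≐ cons(empty,false),  g(nil,Y2) ≐ g(nil,times(g(S,empty),cons(false,U))).
Delete trivial equation cons(empty,false) ≐ cons(empty,false).
Decompose g/2: nil ≐ nil,  Y2 ≐ times(g(S,empty),cons(false,U)).
Delete trivial equation nil ≐ nil.
Bind Y2 := times(g(S,empty),cons(false,U)); no other remaining equation mentions Y2. Substituting into the earlier binding gives A := cons(times(c,times(g(S,empty),cons(false,U))),g(U,U)).
Decompose times/2: times(mk(empty,U),c) ≐ times(S,c),  cons(empty,nil) ≐ cons(empty,nil).
Decompose times/2: mk(empty,U) ≐ S,  c ≐ c.
Bind S := mk(empty,U); no other remaining equation mentions S. Substituting into the earlier bindings gives A := cons(times(c,times(g(mk(empty,U),empty),cons(false,U))),g(U,U)), Y2 := times(g(mk(empty,U),empty),cons(false,U)).
Delete trivial equation c ≐ c.
Delete trivial equation cons(empty,nil) ≐ cons(empty,nil).
Bind U := c. Substituting into the earlier bindings gives A := cons(times(c,times(g(mk(empty,c),empty),cons(false,c))),g(c,c)), Y2 := times(g(mk(empty,c),empty),cons(false,c)), S := mk(empty,c).
MGU = { A := cons(times(c,times(g(mk(empty,c),empty),cons(false,c))),g(c,c)), Y2 := times(g(mk(empty,c),empty),cons(false,c)), S := mk(empty,c), U := c }, so S := mk(empty,c).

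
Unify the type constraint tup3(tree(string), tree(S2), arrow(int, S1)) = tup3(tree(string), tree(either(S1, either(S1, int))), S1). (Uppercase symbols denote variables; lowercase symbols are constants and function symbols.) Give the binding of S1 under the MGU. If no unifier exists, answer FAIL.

Decompose tup3/3: tree(string) = tree(string),  tree(S2) = tree(either(S1, either(S1, int))),  arrow(int, S1) = S1.
Delete trivial equation tree(string) = tree(string).
Decompose tree/1: S2 = either(S1, either(S1, int)).
Bind S2 := either(S1, either(S1, int)); no other remaining equation mentions S2.
Occurs check fails: S1 occurs in arrow(int, S1); the equation S1 = arrow(int, S1) has no finite solution.

FAIL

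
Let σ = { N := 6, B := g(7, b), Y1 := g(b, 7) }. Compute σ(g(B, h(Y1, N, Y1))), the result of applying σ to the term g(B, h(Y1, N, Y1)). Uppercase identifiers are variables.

g(g(7, b), h(g(b, 7), 6, g(b, 7)))

Replace each occurrence of N with 6.
Replace each occurrence of B with g(7, b).
Replace each occurrence of Y1 with g(b, 7).
Result: g(g(7, b), h(g(b, 7), 6, g(b, 7))).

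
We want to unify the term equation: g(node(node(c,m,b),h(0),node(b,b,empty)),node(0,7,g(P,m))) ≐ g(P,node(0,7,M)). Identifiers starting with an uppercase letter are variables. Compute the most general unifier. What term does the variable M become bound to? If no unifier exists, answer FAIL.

g(node(node(c,m,b),h(0),node(b,b,empty)),m)

Decompose g/2: node(node(c,m,b),h(0),node(b,b,empty)) ≐ P,  node(0,7,g(P,m)) ≐ node(0,7,M).
Bind P := node(node(c,m,b),h(0),node(b,b,empty)); substituting into the remaining equation gives: node(0,7,g(node(node(c,m,b),h(0),node(b,b,empty)),m)) ≐ node(0,7,M).
Decompose node/3: 0 ≐ 0,  7 ≐ 7,  g(node(node(c,m,b),h(0),node(b,b,empty)),m) ≐ M.
Delete trivial equation 0 ≐ 0.
Delete trivial equation 7 ≐ 7.
Bind M := g(node(node(c,m,b),h(0),node(b,b,empty)),m).
MGU = { P := node(node(c,m,b),h(0),node(b,b,empty)), M := g(node(node(c,m,b),h(0),node(b,b,empty)),m) }, so M := g(node(node(c,m,b),h(0),node(b,b,empty)),m).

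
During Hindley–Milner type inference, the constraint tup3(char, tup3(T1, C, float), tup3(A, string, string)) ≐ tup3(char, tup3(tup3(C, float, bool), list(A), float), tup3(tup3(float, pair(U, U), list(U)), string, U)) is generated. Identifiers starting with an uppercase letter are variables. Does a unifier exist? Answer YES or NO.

Decompose tup3/3: char ≐ char,  tup3(T1, C, float) ≐ tup3(tup3(C, float, bool), list(A), float),  tup3(A, string, string) ≐ tup3(tup3(float, pair(U, U), list(U)), string, U).
Delete trivial equation char ≐ char.
Decompose tup3/3: T1 ≐ tup3(C, float, bool),  C ≐ list(A),  float ≐ float.
Bind T1 := tup3(C, float, bool); no other remaining equation mentions T1.
Bind C := list(A); no other remaining equation mentions C. Substituting into the earlier binding gives T1 := tup3(list(A), float, bool).
Delete trivial equation float ≐ float.
Decompose tup3/3: A ≐ tup3(float, pair(U, U), list(U)),  string ≐ string,  string ≐ U.
Bind A := tup3(float, pair(U, U), list(U)); no other remaining equation mentions A. Substituting into the earlier bindings gives T1 := tup3(list(tup3(float, pair(U, U), list(U))), float, bool), C := list(tup3(float, pair(U, U), list(U))).
Delete trivial equation string ≐ string.
Bind U := string. Substituting into the earlier bindings gives T1 := tup3(list(tup3(float, pair(string, string), list(string))), float, bool), C := list(tup3(float, pair(string, string), list(string))), A := tup3(float, pair(string, string), list(string)).
No equations remain and no clash or occurs-check failure arose, so a unifier exists.

YES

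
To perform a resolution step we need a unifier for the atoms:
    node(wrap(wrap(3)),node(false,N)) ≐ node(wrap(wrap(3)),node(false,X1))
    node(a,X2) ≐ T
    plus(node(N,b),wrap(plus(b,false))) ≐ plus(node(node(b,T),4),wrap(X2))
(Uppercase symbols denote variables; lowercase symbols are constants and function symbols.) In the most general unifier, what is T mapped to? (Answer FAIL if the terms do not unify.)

FAIL

Decompose node/2: wrap(wrap(3)) ≐ wrap(wrap(3)),  node(false,N) ≐ node(false,X1).
Delete trivial equation wrap(wrap(3)) ≐ wrap(wrap(3)).
Decompose node/2: false ≐ false,  N ≐ X1.
Delete trivial equation false ≐ false.
Bind N := X1; substituting into the one remaining equation that mentions N gives: plus(node(X1,b),wrap(plus(b,false))) ≐ plus(node(node(b,T),4),wrap(X2)).
Bind T := node(a,X2); substituting into the remaining equation gives: plus(node(X1,b),wrap(plus(b,false))) ≐ plus(node(node(b,node(a,X2)),4),wrap(X2)).
Decompose plus/2: node(X1,b) ≐ node(node(b,node(a,X2)),4),  wrap(plus(b,false)) ≐ wrap(X2).
Decompose node/2: X1 ≐ node(b,node(a,X2)),  b ≐ 4.
Bind X1 := node(b,node(a,X2)); no other remaining equation mentions X1. Substituting into the earlier binding gives N := node(b,node(a,X2)).
Clash: constants b and 4 differ; no unifier exists.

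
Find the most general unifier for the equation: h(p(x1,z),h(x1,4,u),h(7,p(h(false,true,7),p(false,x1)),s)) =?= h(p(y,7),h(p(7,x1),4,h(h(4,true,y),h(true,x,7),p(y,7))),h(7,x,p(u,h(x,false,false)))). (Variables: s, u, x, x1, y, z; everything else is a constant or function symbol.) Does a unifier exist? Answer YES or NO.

NO

Decompose h/3: p(x1,z) =?= p(y,7),  h(x1,4,u) =?= h(p(7,x1),4,h(h(4,true,y),h(true,x,7),p(y,7))),  h(7,p(h(false,true,7),p(false,x1)),s) =?= h(7,x,p(u,h(x,false,false))).
Decompose p/2: x1 =?= y,  z =?= 7.
Bind x1 := y; substituting into the 2 remaining equations that mention x1 gives: h(y,4,u) =?= h(p(7,y),4,h(h(4,true,y),h(true,x,7),p(y,7))),  h(7,p(h(false,true,7),p(false,y)),s) =?= h(7,x,p(u,h(x,false,false))).
Bind z := 7; no other remaining equation mentions z.
Decompose h/3: y =?= p(7,y),  4 =?= 4,  u =?= h(h(4,true,y),h(true,x,7),p(y,7)).
Occurs check fails: y occurs in p(7,y); the equation y =?= p(7,y) has no finite solution.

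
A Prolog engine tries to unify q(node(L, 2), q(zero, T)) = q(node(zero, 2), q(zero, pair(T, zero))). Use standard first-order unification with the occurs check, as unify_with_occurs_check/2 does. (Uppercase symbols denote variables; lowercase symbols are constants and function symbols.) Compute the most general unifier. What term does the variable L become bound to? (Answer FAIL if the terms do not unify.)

FAIL

Decompose q/2: node(L, 2) = node(zero, 2),  q(zero, T) = q(zero, pair(T, zero)).
Decompose node/2: L = zero,  2 = 2.
Bind L := zero; no other remaining equation mentions L.
Delete trivial equation 2 = 2.
Decompose q/2: zero = zero,  T = pair(T, zero).
Delete trivial equation zero = zero.
Occurs check fails: T occurs in pair(T, zero); the equation T = pair(T, zero) has no finite solution.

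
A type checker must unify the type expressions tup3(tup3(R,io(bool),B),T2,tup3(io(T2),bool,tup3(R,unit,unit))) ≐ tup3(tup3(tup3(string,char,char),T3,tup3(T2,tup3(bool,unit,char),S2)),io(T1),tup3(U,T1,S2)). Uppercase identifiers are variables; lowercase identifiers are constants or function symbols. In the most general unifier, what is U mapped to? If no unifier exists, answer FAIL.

Decompose tup3/3: tup3(R,io(bool),B) ≐ tup3(tup3(string,char,char),T3,tup3(T2,tup3(bool,unit,char),S2)),  T2 ≐ io(T1),  tup3(io(T2),bool,tup3(R,unit,unit)) ≐ tup3(U,T1,S2).
Decompose tup3/3: R ≐ tup3(string,char,char),  io(bool) ≐ T3,  B ≐ tup3(T2,tup3(bool,unit,char),S2).
Bind R := tup3(string,char,char); substituting into the one remaining equation that mentions R gives: tup3(io(T2),bool,tup3(tup3(string,char,char),unit,unit)) ≐ tup3(U,T1,S2).
Bind T3 := io(bool); no other remaining equation mentions T3.
Bind B := tup3(T2,tup3(bool,unit,char),S2); no other remaining equation mentions B.
Bind T2 := io(T1); substituting into the remaining equation gives: tup3(io(io(T1)),bool,tup3(tup3(string,char,char),unit,unit)) ≐ tup3(U,T1,S2). Substituting into the earlier binding gives B := tup3(io(T1),tup3(bool,unit,char),S2).
Decompose tup3/3: io(io(T1)) ≐ U,  bool ≐ T1,  tup3(tup3(string,char,char),unit,unit) ≐ S2.
Bind U := io(io(T1)); no other remaining equation mentions U.
Bind T1 := bool; no other remaining equation mentions T1. Substituting into the earlier bindings gives B := tup3(io(bool),tup3(bool,unit,char),S2), T2 := io(bool), U := io(io(bool)).
Bind S2 := tup3(tup3(string,char,char),unit,unit). Substituting into the earlier binding gives B := tup3(io(bool),tup3(bool,unit,char),tup3(tup3(string,char,char),unit,unit)).
MGU = { R -> tup3(string,char,char), T3 -> io(bool), B -> tup3(io(bool),tup3(bool,unit,char),tup3(tup3(string,char,char),unit,unit)), T2 -> io(bool), U -> io(io(bool)), T1 -> bool, S2 -> tup3(tup3(string,char,char),unit,unit) }, so U -> io(io(bool)).

io(io(bool))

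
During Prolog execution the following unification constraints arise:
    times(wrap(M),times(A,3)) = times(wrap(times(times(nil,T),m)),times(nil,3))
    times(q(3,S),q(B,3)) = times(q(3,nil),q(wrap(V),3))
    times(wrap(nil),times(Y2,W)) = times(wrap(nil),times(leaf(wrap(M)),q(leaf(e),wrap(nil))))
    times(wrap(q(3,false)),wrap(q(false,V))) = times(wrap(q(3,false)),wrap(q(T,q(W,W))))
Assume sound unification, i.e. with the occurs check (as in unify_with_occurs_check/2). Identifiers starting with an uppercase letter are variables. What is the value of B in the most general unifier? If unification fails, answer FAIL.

wrap(q(q(leaf(e),wrap(nil)),q(leaf(e),wrap(nil))))

Decompose times/2: wrap(M) = wrap(times(times(nil,T),m)),  times(A,3) = times(nil,3).
Decompose wrap/1: M = times(times(nil,T),m).
Bind M := times(times(nil,T),m); substituting into the one remaining equation that mentions M gives: times(wrap(nil),times(Y2,W)) = times(wrap(nil),times(leaf(wrap(times(times(nil,T),m))),q(leaf(e),wrap(nil)))).
Decompose times/2: A = nil,  3 = 3.
Bind A := nil; no other remaining equation mentions A.
Delete trivial equation 3 = 3.
Decompose times/2: q(3,S) = q(3,nil),  q(B,3) = q(wrap(V),3).
Decompose q/2: 3 = 3,  S = nil.
Delete trivial equation 3 = 3.
Bind S := nil; no other remaining equation mentions S.
Decompose q/2: B = wrap(V),  3 = 3.
Bind B := wrap(V); no other remaining equation mentions B.
Delete trivial equation 3 = 3.
Decompose times/2: wrap(nil) = wrap(nil),  times(Y2,W) = times(leaf(wrap(times(times(nil,T),m))),q(leaf(e),wrap(nil))).
Delete trivial equation wrap(nil) = wrap(nil).
Decompose times/2: Y2 = leaf(wrap(times(times(nil,T),m))),  W = q(leaf(e),wrap(nil)).
Bind Y2 := leaf(wrap(times(times(nil,T),m))); no other remaining equation mentions Y2.
Bind W := q(leaf(e),wrap(nil)); substituting into the remaining equation gives: times(wrap(q(3,false)),wrap(q(false,V))) = times(wrap(q(3,false)),wrap(q(T,q(q(leaf(e),wrap(nil)),q(leaf(e),wrap(nil)))))).
Decompose times/2: wrap(q(3,false)) = wrap(q(3,false)),  wrap(q(false,V)) = wrap(q(T,q(q(leaf(e),wrap(nil)),q(leaf(e),wrap(nil))))).
Delete trivial equation wrap(q(3,false)) = wrap(q(3,false)).
Decompose wrap/1: q(false,V) = q(T,q(q(leaf(e),wrap(nil)),q(leaf(e),wrap(nil)))).
Decompose q/2: false = T,  V = q(q(leaf(e),wrap(nil)),q(leaf(e),wrap(nil))).
Bind T := false; no other remaining equation mentions T. Substituting into the earlier bindings gives M := times(times(nil,false),m), Y2 := leaf(wrap(times(times(nil,false),m))).
Bind V := q(q(leaf(e),wrap(nil)),q(leaf(e),wrap(nil))). Substituting into the earlier binding gives B := wrap(q(q(leaf(e),wrap(nil)),q(leaf(e),wrap(nil)))).
MGU = { M ↦ times(times(nil,false),m), A ↦ nil, S ↦ nil, B ↦ wrap(q(q(leaf(e),wrap(nil)),q(leaf(e),wrap(nil)))), Y2 ↦ leaf(wrap(times(times(nil,false),m))), W ↦ q(leaf(e),wrap(nil)), T ↦ false, V ↦ q(q(leaf(e),wrap(nil)),q(leaf(e),wrap(nil))) }, so B ↦ wrap(q(q(leaf(e),wrap(nil)),q(leaf(e),wrap(nil)))).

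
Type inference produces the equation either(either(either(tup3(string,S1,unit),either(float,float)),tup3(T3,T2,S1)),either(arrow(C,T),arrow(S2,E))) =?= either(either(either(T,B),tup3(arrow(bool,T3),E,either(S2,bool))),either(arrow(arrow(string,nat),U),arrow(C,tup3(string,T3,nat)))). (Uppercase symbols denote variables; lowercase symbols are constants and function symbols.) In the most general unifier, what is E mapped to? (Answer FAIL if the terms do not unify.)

Decompose either/2: either(either(tup3(string,S1,unit),either(float,float)),tup3(T3,T2,S1)) =?= either(either(T,B),tup3(arrow(bool,T3),E,either(S2,bool))),  either(arrow(C,T),arrow(S2,E)) =?= either(arrow(arrow(string,nat),U),arrow(C,tup3(string,T3,nat))).
Decompose either/2: either(tup3(string,S1,unit),either(float,float)) =?= either(T,B),  tup3(T3,T2,S1) =?= tup3(arrow(bool,T3),E,either(S2,bool)).
Decompose either/2: tup3(string,S1,unit) =?= T,  either(float,float) =?= B.
Bind T := tup3(string,S1,unit); substituting into the one remaining equation that mentions T gives: either(arrow(C,tup3(string,S1,unit)),arrow(S2,E)) =?= either(arrow(arrow(string,nat),U),arrow(C,tup3(string,T3,nat))).
Bind B := either(float,float); no other remaining equation mentions B.
Decompose tup3/3: T3 =?= arrow(bool,T3),  T2 =?= E,  S1 =?= either(S2,bool).
Occurs check fails: T3 occurs in arrow(bool,T3); the equation T3 =?= arrow(bool,T3) has no finite solution.

FAIL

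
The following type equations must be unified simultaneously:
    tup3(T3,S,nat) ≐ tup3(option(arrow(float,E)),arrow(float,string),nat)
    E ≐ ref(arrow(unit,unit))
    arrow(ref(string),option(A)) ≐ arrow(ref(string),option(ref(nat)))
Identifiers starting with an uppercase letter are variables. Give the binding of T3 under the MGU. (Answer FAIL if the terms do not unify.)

option(arrow(float,ref(arrow(unit,unit))))

Decompose tup3/3: T3 ≐ option(arrow(float,E)),  S ≐ arrow(float,string),  nat ≐ nat.
Bind T3 := option(arrow(float,E)); no other remaining equation mentions T3.
Bind S := arrow(float,string); no other remaining equation mentions S.
Delete trivial equation nat ≐ nat.
Bind E := ref(arrow(unit,unit)); no other remaining equation mentions E. Substituting into the earlier binding gives T3 := option(arrow(float,ref(arrow(unit,unit)))).
Decompose arrow/2: ref(string) ≐ ref(string),  option(A) ≐ option(ref(nat)).
Delete trivial equation ref(string) ≐ ref(string).
Decompose option/1: A ≐ ref(nat).
Bind A := ref(nat).
MGU = { T3 := option(arrow(float,ref(arrow(unit,unit)))), S := arrow(float,string), E := ref(arrow(unit,unit)), A := ref(nat) }, so T3 := option(arrow(float,ref(arrow(unit,unit)))).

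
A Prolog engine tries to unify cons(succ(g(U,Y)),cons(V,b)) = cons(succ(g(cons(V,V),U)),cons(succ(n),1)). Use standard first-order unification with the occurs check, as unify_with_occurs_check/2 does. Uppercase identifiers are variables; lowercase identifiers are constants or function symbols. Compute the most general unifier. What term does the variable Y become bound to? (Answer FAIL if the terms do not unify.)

FAIL

Decompose cons/2: succ(g(U,Y)) = succ(g(cons(V,V),U)),  cons(V,b) = cons(succ(n),1).
Decompose succ/1: g(U,Y) = g(cons(V,V),U).
Decompose g/2: U = cons(V,V),  Y = U.
Bind U := cons(V,V); substituting into the one remaining equation that mentions U gives: Y = cons(V,V).
Bind Y := cons(V,V); no other remaining equation mentions Y.
Decompose cons/2: V = succ(n),  b = 1.
Bind V := succ(n); no other remaining equation mentions V. Substituting into the earlier bindings gives U := cons(succ(n),succ(n)), Y := cons(succ(n),succ(n)).
Clash: constants b and 1 differ; no unifier exists.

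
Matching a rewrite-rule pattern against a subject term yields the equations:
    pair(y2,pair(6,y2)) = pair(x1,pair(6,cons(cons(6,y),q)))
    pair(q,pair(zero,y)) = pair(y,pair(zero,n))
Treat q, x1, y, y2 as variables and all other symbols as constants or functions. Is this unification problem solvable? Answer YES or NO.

YES

Decompose pair/2: y2 = x1,  pair(6,y2) = pair(6,cons(cons(6,y),q)).
Bind y2 := x1; substituting into the one remaining equation that mentions y2 gives: pair(6,x1) = pair(6,cons(cons(6,y),q)).
Decompose pair/2: 6 = 6,  x1 = cons(cons(6,y),q).
Delete trivial equation 6 = 6.
Bind x1 := cons(cons(6,y),q); no other remaining equation mentions x1. Substituting into the earlier binding gives y2 := cons(cons(6,y),q).
Decompose pair/2: q = y,  pair(zero,y) = pair(zero,n).
Bind q := y; no other remaining equation mentions q. Substituting into the earlier bindings gives y2 := cons(cons(6,y),y), x1 := cons(cons(6,y),y).
Decompose pair/2: zero = zero,  y = n.
Delete trivial equation zero = zero.
Bind y := n. Substituting into the earlier bindings gives y2 := cons(cons(6,n),n), x1 := cons(cons(6,n),n), q := n.
No equations remain and no clash or occurs-check failure arose, so a unifier exists.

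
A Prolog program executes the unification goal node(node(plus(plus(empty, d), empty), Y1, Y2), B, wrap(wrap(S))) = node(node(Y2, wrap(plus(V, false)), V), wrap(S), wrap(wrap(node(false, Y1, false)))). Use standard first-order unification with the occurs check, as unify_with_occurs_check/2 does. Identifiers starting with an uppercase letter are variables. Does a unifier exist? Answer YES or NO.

Decompose node/3: node(plus(plus(empty, d), empty), Y1, Y2) = node(Y2, wrap(plus(V, false)), V),  B = wrap(S),  wrap(wrap(S)) = wrap(wrap(node(false, Y1, false))).
Decompose node/3: plus(plus(empty, d), empty) = Y2,  Y1 = wrap(plus(V, false)),  Y2 = V.
Bind Y2 := plus(plus(empty, d), empty); substituting into the one remaining equation that mentions Y2 gives: plus(plus(empty, d), empty) = V.
Bind Y1 := wrap(plus(V, false)); substituting into the one remaining equation that mentions Y1 gives: wrap(wrap(S)) = wrap(wrap(node(false, wrap(plus(V, false)), false))).
Bind V := plus(plus(empty, d), empty); substituting into the one remaining equation that mentions V gives: wrap(wrap(S)) = wrap(wrap(node(false, wrap(plus(plus(plus(empty, d), empty), false)), false))). Substituting into the earlier binding gives Y1 := wrap(plus(plus(plus(empty, d), empty), false)).
Bind B := wrap(S); no other remaining equation mentions B.
Decompose wrap/1: wrap(S) = wrap(node(false, wrap(plus(plus(plus(empty, d), empty), false)), false)).
Decompose wrap/1: S = node(false, wrap(plus(plus(plus(empty, d), empty), false)), false).
Bind S := node(false, wrap(plus(plus(plus(empty, d), empty), false)), false). Substituting into the earlier binding gives B := wrap(node(false, wrap(plus(plus(plus(empty, d), empty), false)), false)).
No equations remain and no clash or occurs-check failure arose, so a unifier exists.

YES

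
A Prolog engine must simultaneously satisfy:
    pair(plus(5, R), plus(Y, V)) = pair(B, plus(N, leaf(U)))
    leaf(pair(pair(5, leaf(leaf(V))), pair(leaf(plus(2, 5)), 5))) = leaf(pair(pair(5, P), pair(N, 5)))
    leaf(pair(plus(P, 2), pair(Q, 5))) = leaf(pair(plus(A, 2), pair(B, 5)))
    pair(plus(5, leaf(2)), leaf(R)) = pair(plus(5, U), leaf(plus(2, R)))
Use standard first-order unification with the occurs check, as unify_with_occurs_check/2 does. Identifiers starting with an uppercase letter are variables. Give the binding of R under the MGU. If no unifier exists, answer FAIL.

Decompose pair/2: plus(5, R) = B,  plus(Y, V) = plus(N, leaf(U)).
Bind B := plus(5, R); substituting into the one remaining equation that mentions B gives: leaf(pair(plus(P, 2), pair(Q, 5))) = leaf(pair(plus(A, 2), pair(plus(5, R), 5))).
Decompose plus/2: Y = N,  V = leaf(U).
Bind Y := N; no other remaining equation mentions Y.
Bind V := leaf(U); substituting into the one remaining equation that mentions V gives: leaf(pair(pair(5, leaf(leaf(leaf(U)))), pair(leaf(plus(2, 5)), 5))) = leaf(pair(pair(5, P), pair(N, 5))).
Decompose leaf/1: pair(pair(5, leaf(leaf(leaf(U)))), pair(leaf(plus(2, 5)), 5)) = pair(pair(5, P), pair(N, 5)).
Decompose pair/2: pair(5, leaf(leaf(leaf(U)))) = pair(5, P),  pair(leaf(plus(2, 5)), 5) = pair(N, 5).
Decompose pair/2: 5 = 5,  leaf(leaf(leaf(U))) = P.
Delete trivial equation 5 = 5.
Bind P := leaf(leaf(leaf(U))); substituting into the one remaining equation that mentions P gives: leaf(pair(plus(leaf(leaf(leaf(U))), 2), pair(Q, 5))) = leaf(pair(plus(A, 2), pair(plus(5, R), 5))).
Decompose pair/2: leaf(plus(2, 5)) = N,  5 = 5.
Bind N := leaf(plus(2, 5)); no other remaining equation mentions N. Substituting into the earlier binding gives Y := leaf(plus(2, 5)).
Delete trivial equation 5 = 5.
Decompose leaf/1: pair(plus(leaf(leaf(leaf(U))), 2), pair(Q, 5)) = pair(plus(A, 2), pair(plus(5, R), 5)).
Decompose pair/2: plus(leaf(leaf(leaf(U))), 2) = plus(A, 2),  pair(Q, 5) = pair(plus(5, R), 5).
Decompose plus/2: leaf(leaf(leaf(U))) = A,  2 = 2.
Bind A := leaf(leaf(leaf(U))); no other remaining equation mentions A.
Delete trivial equation 2 = 2.
Decompose pair/2: Q = plus(5, R),  5 = 5.
Bind Q := plus(5, R); no other remaining equation mentions Q.
Delete trivial equation 5 = 5.
Decompose pair/2: plus(5, leaf(2)) = plus(5, U),  leaf(R) = leaf(plus(2, R)).
Decompose plus/2: 5 = 5,  leaf(2) = U.
Delete trivial equation 5 = 5.
Bind U := leaf(2); no other remaining equation mentions U. Substituting into the earlier bindings gives V := leaf(leaf(2)), P := leaf(leaf(leaf(leaf(2)))), A := leaf(leaf(leaf(leaf(2)))).
Decompose leaf/1: R = plus(2, R).
Occurs check fails: R occurs in plus(2, R); the equation R = plus(2, R) has no finite solution.

FAIL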